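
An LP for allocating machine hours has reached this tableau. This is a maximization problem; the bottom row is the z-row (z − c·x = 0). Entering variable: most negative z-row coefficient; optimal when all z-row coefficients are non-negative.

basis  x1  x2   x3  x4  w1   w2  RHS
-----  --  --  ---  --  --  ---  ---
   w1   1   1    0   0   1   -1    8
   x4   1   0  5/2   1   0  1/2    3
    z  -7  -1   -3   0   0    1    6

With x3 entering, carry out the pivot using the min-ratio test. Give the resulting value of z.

48/5

Ratio test on column x3 — row 1: entry 0 ≤ 0; row 2: 3/(5/2) = 6/5. Minimum is 6/5 at row 2 (x4 leaves); pivot element 5/2.
Pivot on row 2; the z-row RHS becomes 6 − (-3)·(6/5) = 48/5.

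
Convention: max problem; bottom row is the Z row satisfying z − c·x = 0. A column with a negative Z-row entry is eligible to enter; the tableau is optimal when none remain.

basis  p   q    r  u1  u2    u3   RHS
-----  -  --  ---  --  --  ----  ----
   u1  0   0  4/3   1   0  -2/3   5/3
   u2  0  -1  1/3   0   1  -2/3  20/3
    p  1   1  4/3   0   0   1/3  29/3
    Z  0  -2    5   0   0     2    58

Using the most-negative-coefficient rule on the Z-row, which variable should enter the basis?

Negative Z-row entries: q: -2.
The most negative is -2 in column q, so q enters.

q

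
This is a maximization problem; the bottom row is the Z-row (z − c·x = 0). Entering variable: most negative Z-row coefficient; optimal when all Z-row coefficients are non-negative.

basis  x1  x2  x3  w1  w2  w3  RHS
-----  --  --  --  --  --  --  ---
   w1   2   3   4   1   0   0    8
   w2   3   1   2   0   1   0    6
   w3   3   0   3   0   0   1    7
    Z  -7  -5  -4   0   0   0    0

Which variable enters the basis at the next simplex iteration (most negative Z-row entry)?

x1

Negative Z-row entries: x1: -7, x2: -5, x3: -4.
The most negative is -7 in column x1, so x1 enters.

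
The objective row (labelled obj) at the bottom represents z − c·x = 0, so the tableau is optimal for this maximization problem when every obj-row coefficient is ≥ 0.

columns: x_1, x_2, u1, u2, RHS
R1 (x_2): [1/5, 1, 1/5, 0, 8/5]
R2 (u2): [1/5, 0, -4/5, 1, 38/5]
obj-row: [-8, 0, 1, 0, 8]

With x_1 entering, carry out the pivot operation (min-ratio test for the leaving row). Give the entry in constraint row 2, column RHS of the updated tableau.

Ratio test on column x_1 — row 1: (8/5)/(1/5) = 8; row 2: (38/5)/(1/5) = 38. Minimum is 8 at row 1 (x_2 leaves); pivot element 1/5.
Divide row 1 by 1/5; eliminate column x_1 from the other rows.
Row 2 update in column RHS: 38/5 − (1/5)·8 = 6.

6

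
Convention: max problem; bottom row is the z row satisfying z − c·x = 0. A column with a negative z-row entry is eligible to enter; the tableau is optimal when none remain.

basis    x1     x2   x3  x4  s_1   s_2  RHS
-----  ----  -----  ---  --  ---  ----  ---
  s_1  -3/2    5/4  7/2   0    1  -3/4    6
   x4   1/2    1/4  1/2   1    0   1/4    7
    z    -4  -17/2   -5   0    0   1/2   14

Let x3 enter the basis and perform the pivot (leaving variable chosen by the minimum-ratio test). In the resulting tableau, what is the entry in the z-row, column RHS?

158/7

Ratio test on column x3 — row 1: 6/(7/2) = 12/7; row 2: 7/(1/2) = 14. Minimum is 12/7 at row 1 (s_1 leaves); pivot element 7/2.
Divide row 1 by 7/2; eliminate column x3 from the other rows.
z-row update in column RHS: 14 − (-5)·(12/7) = 158/7.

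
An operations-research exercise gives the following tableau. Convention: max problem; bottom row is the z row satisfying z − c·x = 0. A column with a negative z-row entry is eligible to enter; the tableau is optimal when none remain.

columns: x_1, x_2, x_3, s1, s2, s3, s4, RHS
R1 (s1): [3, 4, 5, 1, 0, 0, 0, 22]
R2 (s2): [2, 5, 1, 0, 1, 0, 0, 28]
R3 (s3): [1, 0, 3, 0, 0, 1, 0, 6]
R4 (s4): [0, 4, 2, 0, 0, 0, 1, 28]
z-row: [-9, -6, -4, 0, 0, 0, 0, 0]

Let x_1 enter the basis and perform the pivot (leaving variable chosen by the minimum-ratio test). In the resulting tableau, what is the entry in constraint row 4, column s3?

0

Ratio test on column x_1 — row 1: 22/3 = 22/3; row 2: 28/2 = 14; row 3: 6/1 = 6; row 4: entry 0 ≤ 0. Minimum is 6 at row 3 (s3 leaves); pivot element 1.
Divide row 3 by 1; eliminate column x_1 from the other rows.
Row 4 update in column s3: 0 − 0·1 = 0.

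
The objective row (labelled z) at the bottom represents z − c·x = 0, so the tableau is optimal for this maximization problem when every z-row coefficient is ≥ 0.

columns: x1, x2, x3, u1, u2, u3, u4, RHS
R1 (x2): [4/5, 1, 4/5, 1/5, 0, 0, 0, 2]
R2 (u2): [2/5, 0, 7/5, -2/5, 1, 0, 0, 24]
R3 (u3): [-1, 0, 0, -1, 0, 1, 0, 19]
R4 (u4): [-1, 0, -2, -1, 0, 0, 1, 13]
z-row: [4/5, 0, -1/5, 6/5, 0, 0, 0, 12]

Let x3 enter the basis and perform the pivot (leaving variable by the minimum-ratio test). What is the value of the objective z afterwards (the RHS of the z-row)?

Ratio test on column x3 — row 1: 2/(4/5) = 5/2; row 2: 24/(7/5) = 120/7; row 3: entry 0 ≤ 0; row 4: entry -2 ≤ 0. Minimum is 5/2 at row 1 (x2 leaves); pivot element 4/5.
Pivot on row 1; the z-row RHS becomes 12 − (-1/5)·(5/2) = 25/2.

25/2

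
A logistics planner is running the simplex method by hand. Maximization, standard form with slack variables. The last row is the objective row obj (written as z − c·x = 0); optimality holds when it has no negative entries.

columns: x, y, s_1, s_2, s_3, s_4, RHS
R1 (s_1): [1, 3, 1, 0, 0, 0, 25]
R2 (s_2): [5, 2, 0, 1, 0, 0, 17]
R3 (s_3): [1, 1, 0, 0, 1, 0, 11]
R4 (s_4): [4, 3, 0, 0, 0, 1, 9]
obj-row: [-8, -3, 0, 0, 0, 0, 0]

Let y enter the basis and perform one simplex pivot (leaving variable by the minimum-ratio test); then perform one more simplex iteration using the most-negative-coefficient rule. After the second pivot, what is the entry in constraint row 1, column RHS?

91/4

Ratio test on column y — row 1: 25/3 = 25/3; row 2: 17/2 = 17/2; row 3: 11/1 = 11; row 4: 9/3 = 3. Minimum is 3 at row 4 (s_4 leaves); pivot element 3.
Divide row 4 by 3; eliminate column y from the other rows.
Second iteration: most negative obj-row entry is -4 in column x, so x enters.
Ratio test on column x — row 1: entry -3 ≤ 0; row 2: 11/(7/3) = 33/7; row 3: entry -1/3 ≤ 0; row 4: 3/(4/3) = 9/4. Minimum is 9/4 at row 4 (y leaves); pivot element 4/3.
Divide row 4 by 4/3; eliminate column x from the other rows.
After both pivots, the entry at constraint row 1, column RHS is 91/4.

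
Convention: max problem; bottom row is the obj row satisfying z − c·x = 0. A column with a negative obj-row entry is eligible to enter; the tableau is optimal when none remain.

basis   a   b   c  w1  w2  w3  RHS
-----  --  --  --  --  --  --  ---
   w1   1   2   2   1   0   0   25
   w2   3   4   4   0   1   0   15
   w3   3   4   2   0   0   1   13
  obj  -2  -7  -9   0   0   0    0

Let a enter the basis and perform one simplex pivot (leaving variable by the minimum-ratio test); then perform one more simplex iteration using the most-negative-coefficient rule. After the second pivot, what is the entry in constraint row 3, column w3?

2/3

Ratio test on column a — row 1: 25/1 = 25; row 2: 15/3 = 5; row 3: 13/3 = 13/3. Minimum is 13/3 at row 3 (w3 leaves); pivot element 3.
Divide row 3 by 3; eliminate column a from the other rows.
Second iteration: most negative obj-row entry is -23/3 in column c, so c enters.
Ratio test on column c — row 1: (62/3)/(4/3) = 31/2; row 2: 2/2 = 1; row 3: (13/3)/(2/3) = 13/2. Minimum is 1 at row 2 (w2 leaves); pivot element 2.
Divide row 2 by 2; eliminate column c from the other rows.
After both pivots, the entry at constraint row 3, column w3 is 2/3.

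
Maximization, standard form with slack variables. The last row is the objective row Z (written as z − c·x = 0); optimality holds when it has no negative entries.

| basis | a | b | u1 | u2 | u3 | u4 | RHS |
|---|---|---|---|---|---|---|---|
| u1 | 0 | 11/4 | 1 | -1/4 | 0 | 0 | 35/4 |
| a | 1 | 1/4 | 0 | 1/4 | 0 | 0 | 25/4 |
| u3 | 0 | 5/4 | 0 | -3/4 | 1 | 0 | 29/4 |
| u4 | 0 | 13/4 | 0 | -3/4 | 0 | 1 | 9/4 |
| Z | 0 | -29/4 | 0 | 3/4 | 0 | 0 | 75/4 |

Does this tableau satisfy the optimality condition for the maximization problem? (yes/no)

no

The Z-row has a negative entry -29/4 in column b, so it is not optimal.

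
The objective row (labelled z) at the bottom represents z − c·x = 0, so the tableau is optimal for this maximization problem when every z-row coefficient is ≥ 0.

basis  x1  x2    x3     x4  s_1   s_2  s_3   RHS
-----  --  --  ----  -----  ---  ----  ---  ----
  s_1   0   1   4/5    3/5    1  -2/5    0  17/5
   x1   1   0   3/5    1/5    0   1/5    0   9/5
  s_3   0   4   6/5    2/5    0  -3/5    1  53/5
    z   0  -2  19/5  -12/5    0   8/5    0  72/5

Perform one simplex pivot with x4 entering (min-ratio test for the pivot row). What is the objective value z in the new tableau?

Ratio test on column x4 — row 1: (17/5)/(3/5) = 17/3; row 2: (9/5)/(1/5) = 9; row 3: (53/5)/(2/5) = 53/2. Minimum is 17/3 at row 1 (s_1 leaves); pivot element 3/5.
Pivot on row 1; the z-row RHS becomes 72/5 − (-12/5)·(17/3) = 28.

28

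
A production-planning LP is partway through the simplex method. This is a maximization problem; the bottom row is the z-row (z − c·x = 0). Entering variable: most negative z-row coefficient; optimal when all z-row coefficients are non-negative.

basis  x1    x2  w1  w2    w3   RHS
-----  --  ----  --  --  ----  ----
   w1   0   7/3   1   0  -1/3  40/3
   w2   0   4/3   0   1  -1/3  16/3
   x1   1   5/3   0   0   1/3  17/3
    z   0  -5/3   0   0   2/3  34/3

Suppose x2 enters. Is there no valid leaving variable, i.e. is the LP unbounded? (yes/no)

no

Column x2 has positive entries in row(s) 1, 2, 3, so the ratio test bounds it — not unbounded.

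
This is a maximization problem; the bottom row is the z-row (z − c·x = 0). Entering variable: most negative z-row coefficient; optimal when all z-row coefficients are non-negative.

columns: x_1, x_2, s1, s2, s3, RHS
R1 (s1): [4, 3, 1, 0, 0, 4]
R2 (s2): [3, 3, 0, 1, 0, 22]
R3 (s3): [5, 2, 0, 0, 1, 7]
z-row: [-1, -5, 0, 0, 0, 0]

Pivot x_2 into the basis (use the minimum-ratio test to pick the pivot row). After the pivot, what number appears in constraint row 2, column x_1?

-1

Ratio test on column x_2 — row 1: 4/3 = 4/3; row 2: 22/3 = 22/3; row 3: 7/2 = 7/2. Minimum is 4/3 at row 1 (s1 leaves); pivot element 3.
Divide row 1 by 3; eliminate column x_2 from the other rows.
Row 2 update in column x_1: 3 − 3·(4/3) = -1.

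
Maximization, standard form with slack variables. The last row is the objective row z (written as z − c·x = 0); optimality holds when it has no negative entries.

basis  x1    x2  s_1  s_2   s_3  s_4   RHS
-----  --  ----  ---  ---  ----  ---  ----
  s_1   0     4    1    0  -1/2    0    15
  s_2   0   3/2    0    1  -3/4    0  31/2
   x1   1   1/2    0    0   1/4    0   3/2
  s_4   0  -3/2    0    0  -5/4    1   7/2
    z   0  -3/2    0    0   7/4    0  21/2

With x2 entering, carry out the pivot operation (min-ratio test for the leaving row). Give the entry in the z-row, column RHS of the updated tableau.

15

Ratio test on column x2 — row 1: 15/4 = 15/4; row 2: (31/2)/(3/2) = 31/3; row 3: (3/2)/(1/2) = 3; row 4: entry -3/2 ≤ 0. Minimum is 3 at row 3 (x1 leaves); pivot element 1/2.
Divide row 3 by 1/2; eliminate column x2 from the other rows.
z-row update in column RHS: 21/2 − (-3/2)·3 = 15.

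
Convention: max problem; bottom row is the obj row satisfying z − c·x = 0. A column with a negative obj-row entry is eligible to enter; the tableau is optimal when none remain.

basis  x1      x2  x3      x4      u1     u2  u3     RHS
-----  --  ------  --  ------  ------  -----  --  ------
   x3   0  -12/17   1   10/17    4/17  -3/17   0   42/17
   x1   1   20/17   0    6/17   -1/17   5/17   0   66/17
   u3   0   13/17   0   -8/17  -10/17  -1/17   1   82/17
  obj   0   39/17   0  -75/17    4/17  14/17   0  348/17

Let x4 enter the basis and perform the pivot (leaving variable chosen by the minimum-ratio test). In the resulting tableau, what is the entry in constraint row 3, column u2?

Ratio test on column x4 — row 1: (42/17)/(10/17) = 21/5; row 2: (66/17)/(6/17) = 11; row 3: entry -8/17 ≤ 0. Minimum is 21/5 at row 1 (x3 leaves); pivot element 10/17.
Divide row 1 by 10/17; eliminate column x4 from the other rows.
Row 3 update in column u2: -1/17 − (-8/17)·(-3/10) = -1/5.

-1/5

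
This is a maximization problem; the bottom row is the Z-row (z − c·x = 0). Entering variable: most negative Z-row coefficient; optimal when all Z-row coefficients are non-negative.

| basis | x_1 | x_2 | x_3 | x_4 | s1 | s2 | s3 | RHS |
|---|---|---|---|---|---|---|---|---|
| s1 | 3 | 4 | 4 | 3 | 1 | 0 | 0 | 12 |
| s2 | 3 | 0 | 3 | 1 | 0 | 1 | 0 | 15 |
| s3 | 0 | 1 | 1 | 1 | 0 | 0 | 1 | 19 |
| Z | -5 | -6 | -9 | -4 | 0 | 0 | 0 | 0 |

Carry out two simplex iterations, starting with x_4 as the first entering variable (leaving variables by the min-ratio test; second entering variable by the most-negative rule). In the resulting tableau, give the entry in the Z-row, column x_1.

7/4

Ratio test on column x_4 — row 1: 12/3 = 4; row 2: 15/1 = 15; row 3: 19/1 = 19. Minimum is 4 at row 1 (s1 leaves); pivot element 3.
Divide row 1 by 3; eliminate column x_4 from the other rows.
Second iteration: most negative Z-row entry is -11/3 in column x_3, so x_3 enters.
Ratio test on column x_3 — row 1: 4/(4/3) = 3; row 2: 11/(5/3) = 33/5; row 3: entry -1/3 ≤ 0. Minimum is 3 at row 1 (x_4 leaves); pivot element 4/3.
Divide row 1 by 4/3; eliminate column x_3 from the other rows.
After both pivots, the entry at the Z-row, column x_1 is 7/4.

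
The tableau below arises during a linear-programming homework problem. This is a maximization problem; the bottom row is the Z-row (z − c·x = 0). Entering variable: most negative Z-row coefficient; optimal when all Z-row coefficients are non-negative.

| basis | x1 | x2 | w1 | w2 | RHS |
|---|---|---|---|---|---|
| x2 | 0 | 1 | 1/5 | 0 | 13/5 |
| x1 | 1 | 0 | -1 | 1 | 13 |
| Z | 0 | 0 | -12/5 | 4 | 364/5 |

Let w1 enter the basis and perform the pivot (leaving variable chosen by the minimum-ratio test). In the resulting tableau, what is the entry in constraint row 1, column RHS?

13

Ratio test on column w1 — row 1: (13/5)/(1/5) = 13; row 2: entry -1 ≤ 0. Minimum is 13 at row 1 (x2 leaves); pivot element 1/5.
Divide row 1 by 1/5; eliminate column w1 from the other rows.
In the new row 1, the RHS entry is the old entry divided by the pivot: (13/5)/(1/5) = 13.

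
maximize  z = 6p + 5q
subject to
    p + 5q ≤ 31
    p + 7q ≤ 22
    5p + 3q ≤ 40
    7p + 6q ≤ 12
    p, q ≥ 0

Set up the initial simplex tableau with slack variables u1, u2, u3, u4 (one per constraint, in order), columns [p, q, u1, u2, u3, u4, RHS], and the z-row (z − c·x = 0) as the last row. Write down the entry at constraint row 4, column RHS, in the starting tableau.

The RHS of constraint 4 is b_4 = 12.

12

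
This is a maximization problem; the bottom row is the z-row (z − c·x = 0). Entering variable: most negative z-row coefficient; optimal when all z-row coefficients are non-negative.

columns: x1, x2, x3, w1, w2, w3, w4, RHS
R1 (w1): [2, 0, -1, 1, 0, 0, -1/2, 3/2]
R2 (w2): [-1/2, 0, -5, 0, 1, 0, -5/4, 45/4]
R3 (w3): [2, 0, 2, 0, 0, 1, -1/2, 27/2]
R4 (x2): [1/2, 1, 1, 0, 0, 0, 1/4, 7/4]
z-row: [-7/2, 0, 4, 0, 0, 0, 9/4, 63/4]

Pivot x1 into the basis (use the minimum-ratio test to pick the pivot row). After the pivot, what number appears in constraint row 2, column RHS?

93/8

Ratio test on column x1 — row 1: (3/2)/2 = 3/4; row 2: entry -1/2 ≤ 0; row 3: (27/2)/2 = 27/4; row 4: (7/4)/(1/2) = 7/2. Minimum is 3/4 at row 1 (w1 leaves); pivot element 2.
Divide row 1 by 2; eliminate column x1 from the other rows.
Row 2 update in column RHS: 45/4 − (-1/2)·(3/4) = 93/8.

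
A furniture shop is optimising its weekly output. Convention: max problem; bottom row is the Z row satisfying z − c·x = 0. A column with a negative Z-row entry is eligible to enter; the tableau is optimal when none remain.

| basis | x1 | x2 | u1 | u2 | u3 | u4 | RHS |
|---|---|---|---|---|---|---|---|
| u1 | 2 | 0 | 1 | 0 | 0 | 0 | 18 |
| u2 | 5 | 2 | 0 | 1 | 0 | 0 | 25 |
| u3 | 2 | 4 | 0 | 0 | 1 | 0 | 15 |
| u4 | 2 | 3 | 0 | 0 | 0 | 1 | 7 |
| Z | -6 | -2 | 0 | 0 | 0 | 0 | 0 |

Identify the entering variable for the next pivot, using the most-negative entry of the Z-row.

Negative Z-row entries: x1: -6, x2: -2.
The most negative is -6 in column x1, so x1 enters.

x1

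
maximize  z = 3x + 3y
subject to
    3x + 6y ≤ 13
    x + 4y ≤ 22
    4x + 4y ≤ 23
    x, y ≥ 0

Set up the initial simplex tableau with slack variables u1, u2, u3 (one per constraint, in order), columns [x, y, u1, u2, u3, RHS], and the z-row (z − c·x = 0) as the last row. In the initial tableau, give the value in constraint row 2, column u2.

1

Slack u2 belongs to constraint 2; its column is the unit vector e_2, so the entry in row 2 is 1.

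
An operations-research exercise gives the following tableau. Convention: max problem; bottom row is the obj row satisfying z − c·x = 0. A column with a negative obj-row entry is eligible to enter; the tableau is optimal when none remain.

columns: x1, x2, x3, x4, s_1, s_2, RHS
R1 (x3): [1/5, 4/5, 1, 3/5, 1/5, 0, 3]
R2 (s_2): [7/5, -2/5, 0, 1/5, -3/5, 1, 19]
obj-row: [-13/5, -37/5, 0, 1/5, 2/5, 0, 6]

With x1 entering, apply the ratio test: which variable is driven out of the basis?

Column x1 entries and ratios — x3: 3/(1/5) = 15; s_2: 19/(7/5) = 95/7.
Smallest ratio is 95/7 in the row of s_2, so s_2 leaves.

s_2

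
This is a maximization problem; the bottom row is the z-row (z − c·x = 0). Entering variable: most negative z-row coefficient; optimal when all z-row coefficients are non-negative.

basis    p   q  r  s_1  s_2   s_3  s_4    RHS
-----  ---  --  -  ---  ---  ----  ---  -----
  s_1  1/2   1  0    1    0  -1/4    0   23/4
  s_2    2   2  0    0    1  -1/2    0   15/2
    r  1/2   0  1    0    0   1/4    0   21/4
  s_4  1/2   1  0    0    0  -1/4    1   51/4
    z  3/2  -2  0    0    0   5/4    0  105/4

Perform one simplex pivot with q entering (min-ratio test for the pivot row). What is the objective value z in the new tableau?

Ratio test on column q — row 1: (23/4)/1 = 23/4; row 2: (15/2)/2 = 15/4; row 3: entry 0 ≤ 0; row 4: (51/4)/1 = 51/4. Minimum is 15/4 at row 2 (s_2 leaves); pivot element 2.
Pivot on row 2; the z-row RHS becomes 105/4 − (-2)·(15/4) = 135/4.

135/4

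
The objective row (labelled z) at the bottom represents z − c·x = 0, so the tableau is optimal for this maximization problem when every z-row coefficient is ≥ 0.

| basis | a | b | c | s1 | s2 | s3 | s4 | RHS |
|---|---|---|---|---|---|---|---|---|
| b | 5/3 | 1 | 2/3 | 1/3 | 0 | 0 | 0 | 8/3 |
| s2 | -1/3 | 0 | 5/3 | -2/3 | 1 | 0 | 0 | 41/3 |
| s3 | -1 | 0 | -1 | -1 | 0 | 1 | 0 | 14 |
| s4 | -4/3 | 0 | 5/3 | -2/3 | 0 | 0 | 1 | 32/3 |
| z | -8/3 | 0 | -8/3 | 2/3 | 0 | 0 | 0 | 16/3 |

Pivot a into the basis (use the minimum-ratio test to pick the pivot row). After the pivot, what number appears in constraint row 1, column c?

Ratio test on column a — row 1: (8/3)/(5/3) = 8/5; row 2: entry -1/3 ≤ 0; row 3: entry -1 ≤ 0; row 4: entry -4/3 ≤ 0. Minimum is 8/5 at row 1 (b leaves); pivot element 5/3.
Divide row 1 by 5/3; eliminate column a from the other rows.
In the new row 1, the c entry is the old entry divided by the pivot: (2/3)/(5/3) = 2/5.

2/5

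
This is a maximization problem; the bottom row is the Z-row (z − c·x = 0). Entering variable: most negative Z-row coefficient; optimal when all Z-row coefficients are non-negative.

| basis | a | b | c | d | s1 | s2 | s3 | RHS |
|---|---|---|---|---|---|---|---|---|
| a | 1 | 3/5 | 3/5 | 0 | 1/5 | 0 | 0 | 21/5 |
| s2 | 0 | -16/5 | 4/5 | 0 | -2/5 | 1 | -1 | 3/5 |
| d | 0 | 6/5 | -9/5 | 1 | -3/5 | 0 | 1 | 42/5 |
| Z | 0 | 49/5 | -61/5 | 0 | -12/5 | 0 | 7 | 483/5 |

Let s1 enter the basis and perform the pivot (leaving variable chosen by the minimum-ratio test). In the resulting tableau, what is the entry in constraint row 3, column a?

3

Ratio test on column s1 — row 1: (21/5)/(1/5) = 21; row 2: entry -2/5 ≤ 0; row 3: entry -3/5 ≤ 0. Minimum is 21 at row 1 (a leaves); pivot element 1/5.
Divide row 1 by 1/5; eliminate column s1 from the other rows.
Row 3 update in column a: 0 − (-3/5)·5 = 3.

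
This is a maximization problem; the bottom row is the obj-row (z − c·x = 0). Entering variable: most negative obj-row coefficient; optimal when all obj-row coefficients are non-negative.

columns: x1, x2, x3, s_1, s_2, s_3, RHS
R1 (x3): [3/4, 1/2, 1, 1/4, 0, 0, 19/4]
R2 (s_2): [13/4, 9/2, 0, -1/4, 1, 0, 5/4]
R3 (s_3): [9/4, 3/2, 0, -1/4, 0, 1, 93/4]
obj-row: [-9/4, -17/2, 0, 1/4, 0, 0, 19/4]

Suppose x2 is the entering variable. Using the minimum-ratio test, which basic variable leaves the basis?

s_2

Column x2 entries and ratios — x3: (19/4)/(1/2) = 19/2; s_2: (5/4)/(9/2) = 5/18; s_3: (93/4)/(3/2) = 31/2.
Smallest ratio is 5/18 in the row of s_2, so s_2 leaves.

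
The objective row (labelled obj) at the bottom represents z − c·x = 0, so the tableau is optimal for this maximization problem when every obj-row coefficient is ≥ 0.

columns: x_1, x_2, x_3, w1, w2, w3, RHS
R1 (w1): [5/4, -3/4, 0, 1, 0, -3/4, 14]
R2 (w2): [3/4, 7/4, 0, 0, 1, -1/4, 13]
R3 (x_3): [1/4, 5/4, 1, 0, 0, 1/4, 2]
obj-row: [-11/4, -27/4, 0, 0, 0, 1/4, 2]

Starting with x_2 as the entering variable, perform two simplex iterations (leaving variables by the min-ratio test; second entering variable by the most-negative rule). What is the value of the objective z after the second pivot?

Ratio test on column x_2 — row 1: entry -3/4 ≤ 0; row 2: 13/(7/4) = 52/7; row 3: 2/(5/4) = 8/5. Minimum is 8/5 at row 3 (x_3 leaves); pivot element 5/4.
Pivot on row 3; the obj-row RHS becomes 2 − (-27/4)·(8/5) = 64/5.
Next entering variable (most negative obj-row entry -7/5): x_1.
Ratio test on column x_1 — row 1: (76/5)/(7/5) = 76/7; row 2: (51/5)/(2/5) = 51/2; row 3: (8/5)/(1/5) = 8. Minimum is 8 at row 3 (x_2 leaves); pivot element 1/5.
After the second pivot the obj-row RHS is 64/5 − (-7/5)·8 = 24.

24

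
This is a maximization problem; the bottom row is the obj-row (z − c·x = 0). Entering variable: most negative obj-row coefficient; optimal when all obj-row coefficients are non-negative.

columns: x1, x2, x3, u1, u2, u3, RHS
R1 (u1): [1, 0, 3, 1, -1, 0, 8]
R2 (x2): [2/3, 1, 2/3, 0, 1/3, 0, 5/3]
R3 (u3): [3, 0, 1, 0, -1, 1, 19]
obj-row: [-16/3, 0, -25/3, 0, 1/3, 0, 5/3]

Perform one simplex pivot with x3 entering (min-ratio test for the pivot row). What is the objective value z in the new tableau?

45/2

Ratio test on column x3 — row 1: 8/3 = 8/3; row 2: (5/3)/(2/3) = 5/2; row 3: 19/1 = 19. Minimum is 5/2 at row 2 (x2 leaves); pivot element 2/3.
Pivot on row 2; the obj-row RHS becomes 5/3 − (-25/3)·(5/2) = 45/2.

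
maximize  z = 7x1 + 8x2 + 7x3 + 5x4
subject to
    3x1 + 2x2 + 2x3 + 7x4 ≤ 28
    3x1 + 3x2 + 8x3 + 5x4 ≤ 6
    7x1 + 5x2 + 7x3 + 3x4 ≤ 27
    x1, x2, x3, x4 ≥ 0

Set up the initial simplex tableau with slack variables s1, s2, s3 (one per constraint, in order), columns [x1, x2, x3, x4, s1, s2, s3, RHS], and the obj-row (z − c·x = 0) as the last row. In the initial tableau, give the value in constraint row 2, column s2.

1

Slack s2 belongs to constraint 2; its column is the unit vector e_2, so the entry in row 2 is 1.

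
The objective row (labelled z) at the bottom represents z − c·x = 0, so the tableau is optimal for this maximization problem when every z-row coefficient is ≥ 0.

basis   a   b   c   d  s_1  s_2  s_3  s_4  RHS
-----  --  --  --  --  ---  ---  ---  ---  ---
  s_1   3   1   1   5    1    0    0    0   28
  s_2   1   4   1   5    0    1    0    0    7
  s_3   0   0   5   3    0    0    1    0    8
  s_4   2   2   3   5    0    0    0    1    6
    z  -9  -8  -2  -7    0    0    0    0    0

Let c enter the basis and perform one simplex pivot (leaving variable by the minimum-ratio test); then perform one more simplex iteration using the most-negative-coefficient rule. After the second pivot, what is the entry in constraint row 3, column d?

3/5

Ratio test on column c — row 1: 28/1 = 28; row 2: 7/1 = 7; row 3: 8/5 = 8/5; row 4: 6/3 = 2. Minimum is 8/5 at row 3 (s_3 leaves); pivot element 5.
Divide row 3 by 5; eliminate column c from the other rows.
Second iteration: most negative z-row entry is -9 in column a, so a enters.
Ratio test on column a — row 1: (132/5)/3 = 44/5; row 2: (27/5)/1 = 27/5; row 3: entry 0 ≤ 0; row 4: (6/5)/2 = 3/5. Minimum is 3/5 at row 4 (s_4 leaves); pivot element 2.
Divide row 4 by 2; eliminate column a from the other rows.
After both pivots, the entry at constraint row 3, column d is 3/5.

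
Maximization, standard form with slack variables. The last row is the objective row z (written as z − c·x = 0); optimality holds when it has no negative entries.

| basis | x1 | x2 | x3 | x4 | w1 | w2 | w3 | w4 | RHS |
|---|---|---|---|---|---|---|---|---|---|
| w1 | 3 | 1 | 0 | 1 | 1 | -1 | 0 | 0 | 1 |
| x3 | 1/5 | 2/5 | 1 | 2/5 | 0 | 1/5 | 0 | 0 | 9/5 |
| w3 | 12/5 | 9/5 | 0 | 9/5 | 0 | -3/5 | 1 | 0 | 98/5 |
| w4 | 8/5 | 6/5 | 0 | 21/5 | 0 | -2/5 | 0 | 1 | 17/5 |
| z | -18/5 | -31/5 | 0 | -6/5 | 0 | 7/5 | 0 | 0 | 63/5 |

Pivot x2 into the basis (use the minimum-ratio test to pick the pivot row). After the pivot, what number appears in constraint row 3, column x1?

-3

Ratio test on column x2 — row 1: 1/1 = 1; row 2: (9/5)/(2/5) = 9/2; row 3: (98/5)/(9/5) = 98/9; row 4: (17/5)/(6/5) = 17/6. Minimum is 1 at row 1 (w1 leaves); pivot element 1.
Divide row 1 by 1; eliminate column x2 from the other rows.
Row 3 update in column x1: 12/5 − (9/5)·3 = -3.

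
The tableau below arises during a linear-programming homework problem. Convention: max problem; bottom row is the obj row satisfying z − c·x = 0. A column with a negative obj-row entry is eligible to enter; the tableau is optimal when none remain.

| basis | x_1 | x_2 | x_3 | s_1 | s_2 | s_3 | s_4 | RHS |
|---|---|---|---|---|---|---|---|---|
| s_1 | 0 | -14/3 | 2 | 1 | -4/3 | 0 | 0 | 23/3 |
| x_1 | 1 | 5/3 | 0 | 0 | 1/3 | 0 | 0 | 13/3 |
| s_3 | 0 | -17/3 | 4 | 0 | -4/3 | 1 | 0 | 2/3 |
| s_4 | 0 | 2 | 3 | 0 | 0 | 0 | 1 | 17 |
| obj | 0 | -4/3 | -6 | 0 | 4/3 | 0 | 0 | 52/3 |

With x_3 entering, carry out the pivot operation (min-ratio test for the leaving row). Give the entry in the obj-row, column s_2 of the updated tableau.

-2/3

Ratio test on column x_3 — row 1: (23/3)/2 = 23/6; row 2: entry 0 ≤ 0; row 3: (2/3)/4 = 1/6; row 4: 17/3 = 17/3. Minimum is 1/6 at row 3 (s_3 leaves); pivot element 4.
Divide row 3 by 4; eliminate column x_3 from the other rows.
obj-row update in column s_2: 4/3 − (-6)·(-1/3) = -2/3.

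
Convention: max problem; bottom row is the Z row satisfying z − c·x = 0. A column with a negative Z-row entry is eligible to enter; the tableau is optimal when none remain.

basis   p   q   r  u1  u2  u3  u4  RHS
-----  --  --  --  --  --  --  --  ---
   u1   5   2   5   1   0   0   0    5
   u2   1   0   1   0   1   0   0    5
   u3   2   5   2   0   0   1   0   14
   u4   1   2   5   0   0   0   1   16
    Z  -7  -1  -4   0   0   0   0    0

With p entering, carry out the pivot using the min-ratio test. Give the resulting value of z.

7

Ratio test on column p — row 1: 5/5 = 1; row 2: 5/1 = 5; row 3: 14/2 = 7; row 4: 16/1 = 16. Minimum is 1 at row 1 (u1 leaves); pivot element 5.
Pivot on row 1; the Z-row RHS becomes 0 − (-7)·1 = 7.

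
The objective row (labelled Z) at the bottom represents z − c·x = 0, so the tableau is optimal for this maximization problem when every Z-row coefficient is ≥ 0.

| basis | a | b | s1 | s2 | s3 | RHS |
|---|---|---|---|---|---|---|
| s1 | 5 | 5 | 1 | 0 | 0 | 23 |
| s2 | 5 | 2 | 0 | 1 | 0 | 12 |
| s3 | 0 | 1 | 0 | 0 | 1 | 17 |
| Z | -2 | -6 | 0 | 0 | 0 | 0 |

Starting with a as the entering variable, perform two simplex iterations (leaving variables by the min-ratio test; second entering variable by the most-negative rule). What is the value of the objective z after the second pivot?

Ratio test on column a — row 1: 23/5 = 23/5; row 2: 12/5 = 12/5; row 3: entry 0 ≤ 0. Minimum is 12/5 at row 2 (s2 leaves); pivot element 5.
Pivot on row 2; the Z-row RHS becomes 0 − (-2)·(12/5) = 24/5.
Next entering variable (most negative Z-row entry -26/5): b.
Ratio test on column b — row 1: 11/3 = 11/3; row 2: (12/5)/(2/5) = 6; row 3: 17/1 = 17. Minimum is 11/3 at row 1 (s1 leaves); pivot element 3.
After the second pivot the Z-row RHS is 24/5 − (-26/5)·(11/3) = 358/15.

358/15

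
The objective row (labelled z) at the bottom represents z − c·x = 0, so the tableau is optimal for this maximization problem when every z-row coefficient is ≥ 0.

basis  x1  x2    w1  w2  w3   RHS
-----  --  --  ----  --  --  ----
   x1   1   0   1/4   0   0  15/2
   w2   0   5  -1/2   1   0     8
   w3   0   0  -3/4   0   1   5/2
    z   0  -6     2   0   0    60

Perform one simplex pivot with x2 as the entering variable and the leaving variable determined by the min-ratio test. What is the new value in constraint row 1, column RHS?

15/2

Ratio test on column x2 — row 1: entry 0 ≤ 0; row 2: 8/5 = 8/5; row 3: entry 0 ≤ 0. Minimum is 8/5 at row 2 (w2 leaves); pivot element 5.
Divide row 2 by 5; eliminate column x2 from the other rows.
Row 1 update in column RHS: 15/2 − 0·(8/5) = 15/2.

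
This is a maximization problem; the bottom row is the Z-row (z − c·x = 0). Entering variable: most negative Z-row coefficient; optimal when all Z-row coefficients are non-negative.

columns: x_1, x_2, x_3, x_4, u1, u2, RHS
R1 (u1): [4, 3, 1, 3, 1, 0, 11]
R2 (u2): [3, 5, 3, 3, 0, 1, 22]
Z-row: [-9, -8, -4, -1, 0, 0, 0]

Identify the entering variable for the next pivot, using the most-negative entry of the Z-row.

x_1

Negative Z-row entries: x_1: -9, x_2: -8, x_3: -4, x_4: -1.
The most negative is -9 in column x_1, so x_1 enters.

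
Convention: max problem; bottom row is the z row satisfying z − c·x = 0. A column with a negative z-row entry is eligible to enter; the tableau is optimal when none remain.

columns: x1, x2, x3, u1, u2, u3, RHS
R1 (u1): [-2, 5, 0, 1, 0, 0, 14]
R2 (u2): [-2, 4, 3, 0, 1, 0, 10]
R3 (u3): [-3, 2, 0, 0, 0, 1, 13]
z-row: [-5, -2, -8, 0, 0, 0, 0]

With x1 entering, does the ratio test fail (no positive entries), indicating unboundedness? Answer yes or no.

Every constraint-row entry in column x1 is ≤ 0, so increasing x1 is unbounded.

yes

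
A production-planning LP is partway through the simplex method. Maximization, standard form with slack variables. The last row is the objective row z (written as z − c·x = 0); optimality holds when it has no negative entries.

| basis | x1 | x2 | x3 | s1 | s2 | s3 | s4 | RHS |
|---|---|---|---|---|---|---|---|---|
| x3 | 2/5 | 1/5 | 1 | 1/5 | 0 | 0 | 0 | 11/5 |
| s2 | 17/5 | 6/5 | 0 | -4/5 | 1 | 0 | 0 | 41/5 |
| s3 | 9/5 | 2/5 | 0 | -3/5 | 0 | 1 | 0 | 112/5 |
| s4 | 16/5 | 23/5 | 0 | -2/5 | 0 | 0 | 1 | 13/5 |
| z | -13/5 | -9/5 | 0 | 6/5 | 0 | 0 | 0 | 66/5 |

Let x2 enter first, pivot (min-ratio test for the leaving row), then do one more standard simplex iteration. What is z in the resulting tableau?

Ratio test on column x2 — row 1: (11/5)/(1/5) = 11; row 2: (41/5)/(6/5) = 41/6; row 3: (112/5)/(2/5) = 56; row 4: (13/5)/(23/5) = 13/23. Minimum is 13/23 at row 4 (s4 leaves); pivot element 23/5.
Pivot on row 4; the z-row RHS becomes 66/5 − (-9/5)·(13/23) = 327/23.
Next entering variable (most negative z-row entry -31/23): x1.
Ratio test on column x1 — row 1: (48/23)/(6/23) = 8; row 2: (173/23)/(59/23) = 173/59; row 3: (510/23)/(35/23) = 102/7; row 4: (13/23)/(16/23) = 13/16. Minimum is 13/16 at row 4 (x2 leaves); pivot element 16/23.
After the second pivot the z-row RHS is 327/23 − (-31/23)·(13/16) = 245/16.

245/16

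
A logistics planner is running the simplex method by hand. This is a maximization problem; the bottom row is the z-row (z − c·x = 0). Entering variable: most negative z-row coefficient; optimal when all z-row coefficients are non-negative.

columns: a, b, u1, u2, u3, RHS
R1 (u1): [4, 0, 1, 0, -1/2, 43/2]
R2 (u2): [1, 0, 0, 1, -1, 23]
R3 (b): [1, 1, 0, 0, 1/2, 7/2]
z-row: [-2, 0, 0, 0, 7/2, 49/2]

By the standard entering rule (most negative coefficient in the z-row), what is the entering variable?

a

Negative z-row entries: a: -2.
The most negative is -2 in column a, so a enters.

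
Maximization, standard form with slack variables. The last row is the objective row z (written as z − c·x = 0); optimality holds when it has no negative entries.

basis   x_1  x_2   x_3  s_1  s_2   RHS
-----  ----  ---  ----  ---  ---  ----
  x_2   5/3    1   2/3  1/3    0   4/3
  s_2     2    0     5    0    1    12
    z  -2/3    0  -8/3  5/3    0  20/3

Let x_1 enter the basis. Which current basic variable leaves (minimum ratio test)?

x_2

Column x_1 entries and ratios — x_2: (4/3)/(5/3) = 4/5; s_2: 12/2 = 6.
Smallest ratio is 4/5 in the row of x_2, so x_2 leaves.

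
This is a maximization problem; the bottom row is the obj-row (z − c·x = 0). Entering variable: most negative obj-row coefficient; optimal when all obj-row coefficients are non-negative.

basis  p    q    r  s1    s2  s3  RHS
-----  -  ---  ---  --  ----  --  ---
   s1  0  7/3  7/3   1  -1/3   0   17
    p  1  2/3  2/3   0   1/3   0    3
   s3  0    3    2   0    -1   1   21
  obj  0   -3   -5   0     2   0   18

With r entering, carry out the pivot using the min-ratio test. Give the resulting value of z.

81/2

Ratio test on column r — row 1: 17/(7/3) = 51/7; row 2: 3/(2/3) = 9/2; row 3: 21/2 = 21/2. Minimum is 9/2 at row 2 (p leaves); pivot element 2/3.
Pivot on row 2; the obj-row RHS becomes 18 − (-5)·(9/2) = 81/2.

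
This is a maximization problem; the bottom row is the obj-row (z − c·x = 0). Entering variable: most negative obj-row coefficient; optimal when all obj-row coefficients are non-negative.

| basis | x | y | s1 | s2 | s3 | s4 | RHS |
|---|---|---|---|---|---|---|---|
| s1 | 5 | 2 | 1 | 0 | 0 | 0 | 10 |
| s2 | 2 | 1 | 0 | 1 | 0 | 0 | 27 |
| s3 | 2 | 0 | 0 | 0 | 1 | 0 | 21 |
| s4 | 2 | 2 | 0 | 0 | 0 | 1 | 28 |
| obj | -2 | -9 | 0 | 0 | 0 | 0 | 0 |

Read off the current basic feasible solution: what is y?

0

y is not in the basis, so in the current basic feasible solution y = 0.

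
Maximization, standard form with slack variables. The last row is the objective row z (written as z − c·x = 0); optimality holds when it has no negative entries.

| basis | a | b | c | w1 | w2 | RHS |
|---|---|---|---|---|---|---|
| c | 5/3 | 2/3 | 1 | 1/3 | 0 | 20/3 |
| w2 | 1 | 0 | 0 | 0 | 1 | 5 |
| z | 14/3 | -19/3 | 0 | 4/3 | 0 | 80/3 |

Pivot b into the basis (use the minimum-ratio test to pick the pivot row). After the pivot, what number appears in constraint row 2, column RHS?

Ratio test on column b — row 1: (20/3)/(2/3) = 10; row 2: entry 0 ≤ 0. Minimum is 10 at row 1 (c leaves); pivot element 2/3.
Divide row 1 by 2/3; eliminate column b from the other rows.
Row 2 update in column RHS: 5 − 0·10 = 5.

5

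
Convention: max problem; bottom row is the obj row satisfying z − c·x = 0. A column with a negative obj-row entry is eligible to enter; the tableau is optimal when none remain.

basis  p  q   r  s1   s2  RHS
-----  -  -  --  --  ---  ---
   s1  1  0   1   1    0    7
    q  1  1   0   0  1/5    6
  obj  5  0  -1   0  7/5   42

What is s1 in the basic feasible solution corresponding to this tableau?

7

s1 is basic (row 1); its value is the RHS of that row, 7.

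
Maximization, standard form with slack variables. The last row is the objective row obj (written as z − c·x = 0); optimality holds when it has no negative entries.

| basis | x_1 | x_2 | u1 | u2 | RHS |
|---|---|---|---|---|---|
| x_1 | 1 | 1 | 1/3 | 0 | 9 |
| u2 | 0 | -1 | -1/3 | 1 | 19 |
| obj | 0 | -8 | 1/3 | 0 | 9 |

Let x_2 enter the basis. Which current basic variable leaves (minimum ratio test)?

Column x_2 entries and ratios — x_1: 9/1 = 9; u2: -1 ≤ 0, skip.
Smallest ratio is 9 in the row of x_1, so x_1 leaves.

x_1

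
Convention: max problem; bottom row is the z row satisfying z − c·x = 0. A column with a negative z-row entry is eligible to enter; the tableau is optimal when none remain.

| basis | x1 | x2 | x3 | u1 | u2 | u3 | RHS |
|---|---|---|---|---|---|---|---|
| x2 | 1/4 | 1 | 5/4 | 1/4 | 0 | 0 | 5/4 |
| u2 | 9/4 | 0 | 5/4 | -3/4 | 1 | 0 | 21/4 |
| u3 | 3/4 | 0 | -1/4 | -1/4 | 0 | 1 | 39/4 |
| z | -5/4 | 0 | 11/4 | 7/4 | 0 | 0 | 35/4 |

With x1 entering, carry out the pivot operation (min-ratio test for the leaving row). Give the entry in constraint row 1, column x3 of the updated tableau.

Ratio test on column x1 — row 1: (5/4)/(1/4) = 5; row 2: (21/4)/(9/4) = 7/3; row 3: (39/4)/(3/4) = 13. Minimum is 7/3 at row 2 (u2 leaves); pivot element 9/4.
Divide row 2 by 9/4; eliminate column x1 from the other rows.
Row 1 update in column x3: 5/4 − (1/4)·(5/9) = 10/9.

10/9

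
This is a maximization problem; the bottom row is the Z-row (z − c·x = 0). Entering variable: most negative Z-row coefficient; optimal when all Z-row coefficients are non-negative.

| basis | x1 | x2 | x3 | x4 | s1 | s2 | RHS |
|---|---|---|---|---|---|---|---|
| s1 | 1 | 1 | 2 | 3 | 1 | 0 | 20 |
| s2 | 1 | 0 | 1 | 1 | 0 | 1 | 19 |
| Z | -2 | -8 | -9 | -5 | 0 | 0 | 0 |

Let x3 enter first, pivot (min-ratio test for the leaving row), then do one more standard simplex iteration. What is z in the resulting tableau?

Ratio test on column x3 — row 1: 20/2 = 10; row 2: 19/1 = 19. Minimum is 10 at row 1 (s1 leaves); pivot element 2.
Pivot on row 1; the Z-row RHS becomes 0 − (-9)·10 = 90.
Next entering variable (most negative Z-row entry -7/2): x2.
Ratio test on column x2 — row 1: 10/(1/2) = 20; row 2: entry -1/2 ≤ 0. Minimum is 20 at row 1 (x3 leaves); pivot element 1/2.
After the second pivot the Z-row RHS is 90 − (-7/2)·20 = 160.

160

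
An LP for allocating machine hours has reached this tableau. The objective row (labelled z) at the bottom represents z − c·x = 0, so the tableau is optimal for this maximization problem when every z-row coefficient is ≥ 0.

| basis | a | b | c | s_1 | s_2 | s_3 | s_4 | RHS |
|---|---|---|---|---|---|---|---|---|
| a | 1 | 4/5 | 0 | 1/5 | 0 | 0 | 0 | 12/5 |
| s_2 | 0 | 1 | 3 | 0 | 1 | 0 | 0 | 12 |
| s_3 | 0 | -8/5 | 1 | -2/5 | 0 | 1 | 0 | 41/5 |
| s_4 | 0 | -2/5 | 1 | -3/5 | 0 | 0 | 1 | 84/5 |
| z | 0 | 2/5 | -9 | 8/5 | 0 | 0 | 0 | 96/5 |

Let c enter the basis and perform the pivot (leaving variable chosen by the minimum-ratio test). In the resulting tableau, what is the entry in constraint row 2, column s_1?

0

Ratio test on column c — row 1: entry 0 ≤ 0; row 2: 12/3 = 4; row 3: (41/5)/1 = 41/5; row 4: (84/5)/1 = 84/5. Minimum is 4 at row 2 (s_2 leaves); pivot element 3.
Divide row 2 by 3; eliminate column c from the other rows.
In the new row 2, the s_1 entry is the old entry divided by the pivot: 0/3 = 0.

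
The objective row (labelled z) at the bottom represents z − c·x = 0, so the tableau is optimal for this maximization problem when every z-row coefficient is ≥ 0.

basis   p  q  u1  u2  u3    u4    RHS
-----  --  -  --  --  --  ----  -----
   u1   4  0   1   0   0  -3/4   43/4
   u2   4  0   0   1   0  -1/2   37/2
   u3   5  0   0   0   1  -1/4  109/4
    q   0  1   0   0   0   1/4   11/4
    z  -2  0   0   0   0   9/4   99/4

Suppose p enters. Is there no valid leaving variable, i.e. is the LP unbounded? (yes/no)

no

Column p has positive entries in row(s) 1, 2, 3, so the ratio test bounds it — not unbounded.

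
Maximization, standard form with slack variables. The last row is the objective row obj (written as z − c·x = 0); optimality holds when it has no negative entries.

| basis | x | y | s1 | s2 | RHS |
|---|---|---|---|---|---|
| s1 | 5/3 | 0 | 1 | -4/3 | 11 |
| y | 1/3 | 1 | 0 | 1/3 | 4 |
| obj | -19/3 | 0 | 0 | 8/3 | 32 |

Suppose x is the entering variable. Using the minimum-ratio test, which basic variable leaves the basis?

Column x entries and ratios — s1: 11/(5/3) = 33/5; y: 4/(1/3) = 12.
Smallest ratio is 33/5 in the row of s1, so s1 leaves.

s1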